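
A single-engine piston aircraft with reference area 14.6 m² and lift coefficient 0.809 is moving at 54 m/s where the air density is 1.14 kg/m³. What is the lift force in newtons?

L = 19600 N

Dynamic pressure q = ½ρv² = ½ × 1.14 × 54² = 1662 Pa.
L = q·S·CL = 1662 × 14.6 × 0.809 = 19600 N ≈ 19.6 kN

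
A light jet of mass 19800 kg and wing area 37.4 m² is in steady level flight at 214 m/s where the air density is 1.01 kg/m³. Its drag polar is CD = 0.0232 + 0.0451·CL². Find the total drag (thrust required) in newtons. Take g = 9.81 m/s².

D = 22000 N

In steady level flight, lift balances weight: W = mg = 19800 × 9.81 = 1.9424×10^5 N.
q = ½ρv² = ½ × 1.01 × 214² = 23130 Pa.
CL = 2W/(ρv²S) = 2×1.9424×10^5/(1.01×214²×37.4) = 0.2246.
CD = 0.0232 + 0.0451 × 0.2246² = 0.02547.
D = q·S·CD = 23130 × 37.4 × 0.02547 = 22030 N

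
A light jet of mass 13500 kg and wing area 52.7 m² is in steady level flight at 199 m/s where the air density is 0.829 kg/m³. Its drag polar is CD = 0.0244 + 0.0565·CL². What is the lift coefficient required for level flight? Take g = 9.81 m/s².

Level flight ⇒ L = W = m·g = 13500 × 9.81 = 1.3244×10^5 N.
q = ½ρv² = ½ × 0.829 × 199² = 16410 Pa.
CL = W/(q·S) = 1.3244×10^5 / (16410 × 52.7) = 0.1531.

CL = 0.153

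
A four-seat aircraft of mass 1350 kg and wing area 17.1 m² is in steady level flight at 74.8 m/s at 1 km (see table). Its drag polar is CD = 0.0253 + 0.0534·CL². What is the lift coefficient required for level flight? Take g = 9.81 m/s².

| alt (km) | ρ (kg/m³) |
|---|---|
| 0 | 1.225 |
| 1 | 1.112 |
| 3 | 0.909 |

CL = 0.249

At 1 km, from the table: ρ = 1.112 kg/m³.
Level flight ⇒ L = W = m·g = 1350 × 9.81 = 13244 N.
q = ½ρv² = ½ × 1.112 × 74.8² = 3111 Pa.
CL = W/(q·S) = 13244 / (3111 × 17.1) = 0.249.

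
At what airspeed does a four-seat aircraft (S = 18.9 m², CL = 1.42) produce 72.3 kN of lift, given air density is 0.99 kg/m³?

v = 73.8 m/s

L = ½ρv²S·CL ⇒ v = √(2L/(ρ·S·CL))
v = √(2 × 72300 / (0.99 × 18.9 × 1.42)) = √5442 = 73.8 m/s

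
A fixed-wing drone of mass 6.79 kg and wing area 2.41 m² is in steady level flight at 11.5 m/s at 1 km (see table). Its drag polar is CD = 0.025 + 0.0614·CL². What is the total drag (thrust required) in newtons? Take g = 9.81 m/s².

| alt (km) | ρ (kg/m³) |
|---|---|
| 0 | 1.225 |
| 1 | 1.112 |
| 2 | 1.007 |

D = 5.97 N

At 1 km, from the table: ρ = 1.112 kg/m³.
Level flight ⇒ L = W = m·g = 6.79 × 9.81 = 66.61 N.
Dynamic pressure q = 0.5 × 1.112 × 11.5² = 73.53 Pa.
CL = 2W/(ρv²S) = 2×66.61/(1.112×11.5²×2.41) = 0.3759.
CD = 0.025 + 0.0614 × 0.3759² = 0.03368.
D = q·S·CD = 73.53 × 2.41 × 0.03368 = 5.968 N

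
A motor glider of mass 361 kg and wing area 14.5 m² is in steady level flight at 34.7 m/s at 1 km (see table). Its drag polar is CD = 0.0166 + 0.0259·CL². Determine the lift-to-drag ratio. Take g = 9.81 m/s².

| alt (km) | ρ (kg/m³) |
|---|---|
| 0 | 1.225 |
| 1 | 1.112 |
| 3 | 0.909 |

At 1 km, from the table: ρ = 1.112 kg/m³.
Weight W = mg = 361 × 9.81 = 3541.4 N; in level flight L = W.
q = ½ρv² = ½ × 1.112 × 34.7² = 669.5 Pa.
Required CL = L/(qS) = 3541.4/(669.5·14.5) = 0.3648.
CD = 0.0166 + 0.0259 × 0.3648² = 0.02005.
L/D = CL/CD = 0.3648 / 0.02005 = 18.2

L/D = 18.2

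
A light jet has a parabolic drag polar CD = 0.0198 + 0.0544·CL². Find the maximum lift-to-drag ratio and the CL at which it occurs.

For CD = CD0 + K·CL², (L/D)max occurs at CL* = √(CD0/K) and equals 1/(2√(K·CD0)).
(L/D)max = 1/(2√(0.0544 × 0.0198)) = 1/(2 × 0.03282) = 15.2
CL* = √(0.0198/0.0544) = 0.603

(L/D)max = 15.2, at CL = 0.603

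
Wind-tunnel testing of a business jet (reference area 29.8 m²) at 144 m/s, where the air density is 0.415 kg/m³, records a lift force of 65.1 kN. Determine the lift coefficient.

From L = ½ρv²S·CL, rearranging gives CL = 2L/(ρv²S).
CL = 2 × 65100 / (0.415 × 144² × 29.8) = 0.508

CL = 0.508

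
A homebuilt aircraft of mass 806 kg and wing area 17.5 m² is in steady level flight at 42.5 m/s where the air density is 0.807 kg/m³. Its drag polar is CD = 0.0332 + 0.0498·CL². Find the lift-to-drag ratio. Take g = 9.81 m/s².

L/D = 11.8

Weight W = mg = 806 × 9.81 = 7906.9 N; in level flight L = W.
q = ½ρv² = ½ × 0.807 × 42.5² = 728.8 Pa.
CL = 2W/(ρv²S) = 2×7906.9/(0.807×42.5²×17.5) = 0.6199.
CD = 0.0332 + 0.0498 × 0.6199² = 0.05234.
L/D = CL/CD = 0.6199 / 0.05234 = 11.8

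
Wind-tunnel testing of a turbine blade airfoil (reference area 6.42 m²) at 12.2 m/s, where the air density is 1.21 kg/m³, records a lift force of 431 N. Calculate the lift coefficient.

From L = ½ρv²S·CL, rearranging gives CL = 2L/(ρv²S).
CL = 2 × 431 / (1.21 × 12.2² × 6.42) = 0.746

CL = 0.746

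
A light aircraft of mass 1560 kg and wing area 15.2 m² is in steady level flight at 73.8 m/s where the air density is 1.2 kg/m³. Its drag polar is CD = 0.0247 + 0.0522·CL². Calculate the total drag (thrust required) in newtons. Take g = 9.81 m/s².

D = 1470 N

Level flight ⇒ L = W = m·g = 1560 × 9.81 = 15304 N.
Dynamic pressure q = 0.5 × 1.2 × 73.8² = 3268 Pa.
CL = W/(q·S) = 15304 / (3268 × 15.2) = 0.3081.
CD = 0.0247 + 0.0522 × 0.3081² = 0.02965.
D = q·S·CD = 3268 × 15.2 × 0.02965 = 1473 N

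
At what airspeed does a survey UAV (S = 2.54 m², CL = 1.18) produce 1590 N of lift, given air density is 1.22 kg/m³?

v = 29.5 m/s

L = ½ρv²S·CL ⇒ v = √(2L/(ρ·S·CL))
v = √(2 × 1590 / (1.22 × 2.54 × 1.18)) = √869.7 = 29.5 m/s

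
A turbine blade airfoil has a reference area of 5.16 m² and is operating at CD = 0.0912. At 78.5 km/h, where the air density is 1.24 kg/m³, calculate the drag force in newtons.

D = 139 N

Convert speed: v = 78.5 km/h ÷ 3.6 = 21.81 m/s.
D = ½ρv²S·CD = ½ × 1.24 × 21.81² × 5.16 × 0.0912 = 139 N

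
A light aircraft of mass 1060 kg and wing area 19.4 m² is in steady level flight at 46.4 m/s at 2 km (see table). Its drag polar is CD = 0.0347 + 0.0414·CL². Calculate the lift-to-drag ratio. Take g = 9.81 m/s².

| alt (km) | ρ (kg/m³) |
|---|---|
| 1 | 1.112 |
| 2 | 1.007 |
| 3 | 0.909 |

L/D = 11

At 2 km, from the table: ρ = 1.007 kg/m³.
In steady level flight, lift balances weight: W = mg = 1060 × 9.81 = 10399 N.
Dynamic pressure q = 0.5 × 1.007 × 46.4² = 1084 Pa.
CL = 2W/(ρv²S) = 2×10399/(1.007×46.4²×19.4) = 0.4945.
CD = 0.0347 + 0.0414 × 0.4945² = 0.04482.
L/D = CL/CD = 0.4945 / 0.04482 = 11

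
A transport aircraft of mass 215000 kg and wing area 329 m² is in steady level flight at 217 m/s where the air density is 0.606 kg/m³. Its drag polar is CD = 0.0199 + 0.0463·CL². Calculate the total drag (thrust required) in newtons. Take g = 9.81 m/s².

In steady level flight, lift balances weight: W = mg = 215000 × 9.81 = 2.1092×10^6 N.
q = ½ρv² = ½ × 0.606 × 217² = 14270 Pa.
CL = 2W/(ρv²S) = 2×2.1092×10^6/(0.606×217²×329) = 0.4493.
CD = 0.0199 + 0.0463 × 0.4493² = 0.02925.
D = q·S·CD = 14270 × 329 × 0.02925 = 1.373×10^5 N

D = 1.37×10^5 N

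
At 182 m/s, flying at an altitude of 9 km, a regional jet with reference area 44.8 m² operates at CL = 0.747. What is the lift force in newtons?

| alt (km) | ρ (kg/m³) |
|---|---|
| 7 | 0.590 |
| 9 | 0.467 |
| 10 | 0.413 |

At 9 km, from the table: ρ = 0.467 kg/m³.
L = ½ρv²S·CL = ½ × 0.467 × 182² × 44.8 × 0.747 = 2.59×10^5 N ≈ 259 kN

L = 2.59×10^5 N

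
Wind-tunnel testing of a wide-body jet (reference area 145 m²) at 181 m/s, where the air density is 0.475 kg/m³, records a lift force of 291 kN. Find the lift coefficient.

CL = 0.258

From L = ½ρv²S·CL, rearranging gives CL = 2L/(ρv²S).
CL = 2 × 2.91×10^5 / (0.475 × 181² × 145) = 0.258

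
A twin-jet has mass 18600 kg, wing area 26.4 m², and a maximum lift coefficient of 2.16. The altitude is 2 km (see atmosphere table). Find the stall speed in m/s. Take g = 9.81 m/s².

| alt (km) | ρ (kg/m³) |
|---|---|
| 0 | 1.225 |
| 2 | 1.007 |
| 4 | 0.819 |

At 2 km, from the table: ρ = 1.007 kg/m³.
Weight W = mg = 18600 × 9.81 = 1.825×10^5 N.
V_stall = √(2W/(ρ·S·CL,max)) = √(2 × 1.825×10^5 / (1.007 × 26.4 × 2.16))
V_stall = √6355 = 79.7 m/s

V_stall = 79.7 m/s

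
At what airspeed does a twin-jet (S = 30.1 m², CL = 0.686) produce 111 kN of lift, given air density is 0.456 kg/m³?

L = ½ρv²S·CL ⇒ v = √(2L/(ρ·S·CL))
v = √(2 × 1.11×10^5 / (0.456 × 30.1 × 0.686)) = √23580 = 154 m/s

v = 154 m/s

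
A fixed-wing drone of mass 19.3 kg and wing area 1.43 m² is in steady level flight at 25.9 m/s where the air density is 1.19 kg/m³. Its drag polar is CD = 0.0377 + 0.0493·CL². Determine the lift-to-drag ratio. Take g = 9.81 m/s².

Weight W = mg = 19.3 × 9.81 = 189.33 N; in level flight L = W.
Dynamic pressure q = 0.5 × 1.19 × 25.9² = 399.1 Pa.
CL = W/(q·S) = 189.33 / (399.1 × 1.43) = 0.3317.
CD = 0.0377 + 0.0493 × 0.3317² = 0.04312.
L/D = CL/CD = 0.3317 / 0.04312 = 7.69

L/D = 7.69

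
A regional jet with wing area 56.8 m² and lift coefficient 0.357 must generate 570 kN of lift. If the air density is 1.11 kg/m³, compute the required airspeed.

L = ½ρv²S·CL ⇒ v = √(2L/(ρ·S·CL))
v = √(2 × 5.7×10^5 / (1.11 × 56.8 × 0.357)) = √50650 = 225 m/s

v = 225 m/s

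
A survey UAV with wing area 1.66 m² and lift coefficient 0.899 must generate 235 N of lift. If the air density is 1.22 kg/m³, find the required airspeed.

v = 16.1 m/s

L = ½ρv²S·CL ⇒ v = √(2L/(ρ·S·CL))
v = √(2 × 235 / (1.22 × 1.66 × 0.899)) = √258.1 = 16.1 m/s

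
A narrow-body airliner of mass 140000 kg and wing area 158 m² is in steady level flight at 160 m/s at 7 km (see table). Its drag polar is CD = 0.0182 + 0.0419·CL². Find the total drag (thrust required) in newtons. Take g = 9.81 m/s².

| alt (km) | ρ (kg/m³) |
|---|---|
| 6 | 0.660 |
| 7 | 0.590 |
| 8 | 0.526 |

At 7 km, from the table: ρ = 0.590 kg/m³.
In steady level flight, lift balances weight: W = mg = 140000 × 9.81 = 1.3734×10^6 N.
q = ½ρv² = ½ × 0.59 × 160² = 7552 Pa.
Required CL = L/(qS) = 1.3734×10^6/(7552·158) = 1.151.
CD = 0.0182 + 0.0419 × 1.151² = 0.07371.
D = q·S·CD = 7552 × 158 × 0.07371 = 87950 N

D = 88000 N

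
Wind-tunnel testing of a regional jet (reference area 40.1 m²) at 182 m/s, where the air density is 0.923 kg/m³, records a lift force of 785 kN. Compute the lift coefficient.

From L = ½ρv²S·CL, rearranging gives CL = 2L/(ρv²S).
CL = 2 × 7.85×10^5 / (0.923 × 182² × 40.1) = 1.28

CL = 1.28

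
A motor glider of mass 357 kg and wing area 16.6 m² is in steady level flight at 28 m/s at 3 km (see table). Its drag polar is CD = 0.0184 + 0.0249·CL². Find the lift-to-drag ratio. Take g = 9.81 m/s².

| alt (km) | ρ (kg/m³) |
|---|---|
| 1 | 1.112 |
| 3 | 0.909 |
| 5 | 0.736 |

At 3 km, from the table: ρ = 0.909 kg/m³.
Level flight ⇒ L = W = m·g = 357 × 9.81 = 3502.2 N.
Dynamic pressure q = 0.5 × 0.909 × 28² = 356.3 Pa.
Required CL = L/(qS) = 3502.2/(356.3·16.6) = 0.5921.
CD = 0.0184 + 0.0249 × 0.5921² = 0.02713.
L/D = CL/CD = 0.5921 / 0.02713 = 21.8

L/D = 21.8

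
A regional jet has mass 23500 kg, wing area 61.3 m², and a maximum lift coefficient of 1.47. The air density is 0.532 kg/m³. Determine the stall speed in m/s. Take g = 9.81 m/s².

V_stall = 98.1 m/s

At stall, lift equals weight: L = W = m·g = 23500 × 9.81 = 2.305×10^5 N.
From L = ½ρV²S·CL,max = W: V_stall = √(2W/(ρSCL,max)) = √(2·2.305×10^5/(0.532·61.3·1.47))
V_stall = √9618 = 98.1 m/s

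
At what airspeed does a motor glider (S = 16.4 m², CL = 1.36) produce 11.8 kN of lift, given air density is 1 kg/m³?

v = 32.5 m/s

L = ½ρv²S·CL ⇒ v = √(2L/(ρ·S·CL))
v = √(2 × 11800 / (1 × 16.4 × 1.36)) = √1058 = 32.5 m/s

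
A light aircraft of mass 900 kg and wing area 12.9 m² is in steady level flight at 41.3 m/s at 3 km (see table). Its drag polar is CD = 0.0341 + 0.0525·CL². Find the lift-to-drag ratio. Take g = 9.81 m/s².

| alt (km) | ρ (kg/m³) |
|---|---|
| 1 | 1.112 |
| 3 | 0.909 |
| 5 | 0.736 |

L/D = 11.8

At 3 km, from the table: ρ = 0.909 kg/m³.
Weight W = mg = 900 × 9.81 = 8829 N; in level flight L = W.
q = ½ρv² = ½ × 0.909 × 41.3² = 775.2 Pa.
CL = W/(q·S) = 8829 / (775.2 × 12.9) = 0.8829.
CD = 0.0341 + 0.0525 × 0.8829² = 0.07502.
L/D = CL/CD = 0.8829 / 0.07502 = 11.8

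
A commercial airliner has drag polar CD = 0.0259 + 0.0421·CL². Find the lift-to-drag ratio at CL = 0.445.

CD = 0.0259 + 0.0421 × 0.445² = 0.03424
L/D = CL/CD = 0.445 / 0.03424 = 13

L/D = 13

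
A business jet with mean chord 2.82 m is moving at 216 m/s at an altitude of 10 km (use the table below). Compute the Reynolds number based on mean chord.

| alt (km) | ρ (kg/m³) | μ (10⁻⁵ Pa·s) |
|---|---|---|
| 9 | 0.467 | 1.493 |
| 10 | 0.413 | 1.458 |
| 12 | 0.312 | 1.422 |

Re = 1.73×10^7

At 10 km, from the table: ρ = 0.413 kg/m³, μ = 1.458×10⁻⁵ Pa·s.
Re = ρ·v·c/μ = 0.413 × 216 × 2.82 / (1.458×10⁻⁵) = 1.73×10^7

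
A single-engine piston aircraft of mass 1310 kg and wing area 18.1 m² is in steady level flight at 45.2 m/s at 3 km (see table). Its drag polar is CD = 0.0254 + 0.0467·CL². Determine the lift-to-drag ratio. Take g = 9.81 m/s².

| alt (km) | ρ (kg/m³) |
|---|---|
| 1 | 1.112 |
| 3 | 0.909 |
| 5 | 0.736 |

L/D = 14.5

At 3 km, from the table: ρ = 0.909 kg/m³.
Level flight ⇒ L = W = m·g = 1310 × 9.81 = 12851 N.
q = ½ρv² = ½ × 0.909 × 45.2² = 928.6 Pa.
CL = W/(q·S) = 12851 / (928.6 × 18.1) = 0.7646.
CD = 0.0254 + 0.0467 × 0.7646² = 0.0527.
L/D = CL/CD = 0.7646 / 0.0527 = 14.5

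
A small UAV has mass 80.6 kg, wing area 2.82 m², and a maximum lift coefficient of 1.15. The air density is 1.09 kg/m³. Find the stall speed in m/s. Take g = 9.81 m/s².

Weight W = mg = 80.6 × 9.81 = 790.7 N.
From L = ½ρV²S·CL,max = W: V_stall = √(2W/(ρSCL,max)) = √(2·790.7/(1.09·2.82·1.15))
V_stall = √447.4 = 21.2 m/s

V_stall = 21.2 m/s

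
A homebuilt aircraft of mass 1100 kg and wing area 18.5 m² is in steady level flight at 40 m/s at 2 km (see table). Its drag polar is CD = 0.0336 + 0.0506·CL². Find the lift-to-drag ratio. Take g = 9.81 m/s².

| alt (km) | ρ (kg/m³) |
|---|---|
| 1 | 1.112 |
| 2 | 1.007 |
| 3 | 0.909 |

L/D = 12

At 2 km, from the table: ρ = 1.007 kg/m³.
In steady level flight, lift balances weight: W = mg = 1100 × 9.81 = 10791 N.
q = ½ρv² = ½ × 1.007 × 40² = 805.6 Pa.
CL = 2W/(ρv²S) = 2×10791/(1.007×40²×18.5) = 0.7241.
CD = 0.0336 + 0.0506 × 0.7241² = 0.06013.
L/D = CL/CD = 0.7241 / 0.06013 = 12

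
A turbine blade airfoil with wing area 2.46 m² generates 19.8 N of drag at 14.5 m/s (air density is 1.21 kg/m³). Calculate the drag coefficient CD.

CD = 0.0633

From D = ½ρv²S·CD, rearranging gives CD = 2D/(ρv²S).
CD = 2 × 19.8 / (1.21 × 14.5² × 2.46) = 0.0633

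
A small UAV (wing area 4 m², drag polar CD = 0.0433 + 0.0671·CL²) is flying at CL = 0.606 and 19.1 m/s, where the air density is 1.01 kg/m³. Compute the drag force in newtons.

CD = 0.0433 + 0.0671 × 0.606² = 0.06794
D = ½ρv²S·CD = ½ × 1.01 × 19.1² × 4 × 0.06794 = 50.1 N

D = 50.1 N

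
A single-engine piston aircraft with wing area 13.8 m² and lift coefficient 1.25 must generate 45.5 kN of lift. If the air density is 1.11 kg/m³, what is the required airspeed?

v = 68.9 m/s

L = ½ρv²S·CL ⇒ v = √(2L/(ρ·S·CL))
v = √(2 × 45500 / (1.11 × 13.8 × 1.25)) = √4753 = 68.9 m/s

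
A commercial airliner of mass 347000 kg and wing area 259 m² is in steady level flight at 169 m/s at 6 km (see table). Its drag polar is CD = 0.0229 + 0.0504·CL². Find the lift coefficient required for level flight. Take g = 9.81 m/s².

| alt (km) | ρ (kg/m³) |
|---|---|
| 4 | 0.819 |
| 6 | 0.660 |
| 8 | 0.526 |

CL = 1.39

At 6 km, from the table: ρ = 0.660 kg/m³.
Weight W = mg = 347000 × 9.81 = 3.4041×10^6 N; in level flight L = W.
Dynamic pressure q = 0.5 × 0.66 × 169² = 9425 Pa.
Required CL = L/(qS) = 3.4041×10^6/(9425·259) = 1.394.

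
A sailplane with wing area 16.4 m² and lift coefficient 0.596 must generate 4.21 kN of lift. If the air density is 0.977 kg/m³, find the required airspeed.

v = 29.7 m/s

L = ½ρv²S·CL ⇒ v = √(2L/(ρ·S·CL))
v = √(2 × 4210 / (0.977 × 16.4 × 0.596)) = √881.7 = 29.7 m/s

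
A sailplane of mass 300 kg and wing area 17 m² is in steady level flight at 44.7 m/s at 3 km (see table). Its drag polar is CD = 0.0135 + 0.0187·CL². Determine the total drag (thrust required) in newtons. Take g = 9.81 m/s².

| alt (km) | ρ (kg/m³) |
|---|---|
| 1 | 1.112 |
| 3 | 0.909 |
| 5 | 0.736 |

D = 219 N

At 3 km, from the table: ρ = 0.909 kg/m³.
Weight W = mg = 300 × 9.81 = 2943 N; in level flight L = W.
q = ½ρv² = ½ × 0.909 × 44.7² = 908.1 Pa.
CL = W/(q·S) = 2943 / (908.1 × 17) = 0.1906.
CD = 0.0135 + 0.0187 × 0.1906² = 0.01418.
D = q·S·CD = 908.1 × 17 × 0.01418 = 218.9 N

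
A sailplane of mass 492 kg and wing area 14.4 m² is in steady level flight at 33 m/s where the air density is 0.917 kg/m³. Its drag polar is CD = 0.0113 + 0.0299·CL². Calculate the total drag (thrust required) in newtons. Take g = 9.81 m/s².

Weight W = mg = 492 × 9.81 = 4826.5 N; in level flight L = W.
q = ½ρv² = ½ × 0.917 × 33² = 499.3 Pa.
CL = 2W/(ρv²S) = 2×4826.5/(0.917×33²×14.4) = 0.6713.
CD = 0.0113 + 0.0299 × 0.6713² = 0.02477.
D = q·S·CD = 499.3 × 14.4 × 0.02477 = 178.1 N

D = 178 N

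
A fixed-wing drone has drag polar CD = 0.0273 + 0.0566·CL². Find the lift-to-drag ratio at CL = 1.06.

CD = 0.0273 + 0.0566 × 1.06² = 0.0909
L/D = CL/CD = 1.06 / 0.0909 = 11.7

L/D = 11.7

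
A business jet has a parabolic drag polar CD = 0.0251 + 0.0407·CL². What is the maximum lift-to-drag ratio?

For CD = CD0 + K·CL², (L/D)max occurs at CL* = √(CD0/K) and equals 1/(2√(K·CD0)).
(L/D)max = 1/(2√(0.0407 × 0.0251)) = 1/(2 × 0.03196) = 15.6

(L/D)max = 15.6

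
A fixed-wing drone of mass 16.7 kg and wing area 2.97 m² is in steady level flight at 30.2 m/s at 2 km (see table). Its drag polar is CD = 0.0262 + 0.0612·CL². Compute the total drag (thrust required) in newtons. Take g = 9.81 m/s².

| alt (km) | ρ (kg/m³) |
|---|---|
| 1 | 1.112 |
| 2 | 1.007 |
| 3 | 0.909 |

At 2 km, from the table: ρ = 1.007 kg/m³.
In steady level flight, lift balances weight: W = mg = 16.7 × 9.81 = 163.83 N.
q = ½ρv² = ½ × 1.007 × 30.2² = 459.2 Pa.
CL = 2W/(ρv²S) = 2×163.83/(1.007×30.2²×2.97) = 0.1201.
CD = 0.0262 + 0.0612 × 0.1201² = 0.02708.
D = q·S·CD = 459.2 × 2.97 × 0.02708 = 36.94 N

D = 36.9 N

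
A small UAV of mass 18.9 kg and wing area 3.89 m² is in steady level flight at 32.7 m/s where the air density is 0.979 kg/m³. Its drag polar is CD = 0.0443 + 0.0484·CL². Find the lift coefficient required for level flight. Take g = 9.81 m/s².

CL = 0.0911

Weight W = mg = 18.9 × 9.81 = 185.41 N; in level flight L = W.
q = ½ρv² = ½ × 0.979 × 32.7² = 523.4 Pa.
CL = 2W/(ρv²S) = 2×185.41/(0.979×32.7²×3.89) = 0.09106.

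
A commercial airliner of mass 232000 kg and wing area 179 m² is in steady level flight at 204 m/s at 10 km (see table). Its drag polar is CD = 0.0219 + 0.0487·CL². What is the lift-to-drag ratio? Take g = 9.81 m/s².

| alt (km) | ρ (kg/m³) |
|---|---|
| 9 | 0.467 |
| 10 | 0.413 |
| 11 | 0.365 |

L/D = 11.5

At 10 km, from the table: ρ = 0.413 kg/m³.
Level flight ⇒ L = W = m·g = 232000 × 9.81 = 2.2759×10^6 N.
q = ½ρv² = ½ × 0.413 × 204² = 8594 Pa.
CL = 2W/(ρv²S) = 2×2.2759×10^6/(0.413×204²×179) = 1.48.
CD = 0.0219 + 0.0487 × 1.48² = 0.1285.
L/D = CL/CD = 1.48 / 0.1285 = 11.5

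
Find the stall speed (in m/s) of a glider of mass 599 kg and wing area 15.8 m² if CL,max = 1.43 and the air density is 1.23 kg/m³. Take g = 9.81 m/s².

V_stall = 20.6 m/s

Stall occurs when L = W at CL,max. W = mg = 599 × 9.81 = 5876 N.
From L = ½ρV²S·CL,max = W: V_stall = √(2W/(ρSCL,max)) = √(2·5876/(1.23·15.8·1.43))
V_stall = √422.9 = 20.6 m/s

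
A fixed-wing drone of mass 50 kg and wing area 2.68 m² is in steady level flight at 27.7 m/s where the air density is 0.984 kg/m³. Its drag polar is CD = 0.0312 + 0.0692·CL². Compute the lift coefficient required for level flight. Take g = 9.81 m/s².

Level flight ⇒ L = W = m·g = 50 × 9.81 = 490.5 N.
q = ½ρv² = ½ × 0.984 × 27.7² = 377.5 Pa.
CL = 2W/(ρv²S) = 2×490.5/(0.984×27.7²×2.68) = 0.4848.

CL = 0.485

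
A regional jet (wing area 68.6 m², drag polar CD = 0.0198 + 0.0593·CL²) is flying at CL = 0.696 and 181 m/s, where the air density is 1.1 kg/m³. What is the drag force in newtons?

D = 60000 N

CD = 0.0198 + 0.0593 × 0.696² = 0.04853
D = ½ρv²S·CD = ½ × 1.1 × 181² × 68.6 × 0.04853 = 60000 N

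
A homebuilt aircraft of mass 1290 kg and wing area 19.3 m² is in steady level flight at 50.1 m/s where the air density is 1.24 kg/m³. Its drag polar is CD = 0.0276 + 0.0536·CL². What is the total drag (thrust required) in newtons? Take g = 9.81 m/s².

D = 1110 N

Level flight ⇒ L = W = m·g = 1290 × 9.81 = 12655 N.
Dynamic pressure q = 0.5 × 1.24 × 50.1² = 1556 Pa.
Required CL = L/(qS) = 12655/(1556·19.3) = 0.4213.
CD = 0.0276 + 0.0536 × 0.4213² = 0.03712.
D = q·S·CD = 1556 × 19.3 × 0.03712 = 1115 N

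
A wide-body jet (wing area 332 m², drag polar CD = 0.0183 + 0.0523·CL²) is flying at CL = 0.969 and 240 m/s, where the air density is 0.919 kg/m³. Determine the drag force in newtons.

CD = 0.0183 + 0.0523 × 0.969² = 0.06741
D = ½ρv²S·CD = ½ × 0.919 × 240² × 332 × 0.06741 = 5.92×10^5 N

D = 5.92×10^5 N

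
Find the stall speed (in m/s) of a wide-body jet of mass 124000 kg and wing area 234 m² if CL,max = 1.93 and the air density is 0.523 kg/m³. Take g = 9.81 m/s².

V_stall = 101 m/s

Stall occurs when L = W at CL,max. W = mg = 124000 × 9.81 = 1.216×10^6 N.
V_stall = √(2W/(ρ·S·CL,max)) = √(2 × 1.216×10^6 / (0.523 × 234 × 1.93))
V_stall = √10300 = 101 m/s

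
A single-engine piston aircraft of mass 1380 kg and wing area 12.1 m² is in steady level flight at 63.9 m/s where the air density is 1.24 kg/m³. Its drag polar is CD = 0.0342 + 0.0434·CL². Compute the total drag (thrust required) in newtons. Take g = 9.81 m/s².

Level flight ⇒ L = W = m·g = 1380 × 9.81 = 13538 N.
q = ½ρv² = ½ × 1.24 × 63.9² = 2532 Pa.
Required CL = L/(qS) = 13538/(2532·12.1) = 0.4419.
CD = 0.0342 + 0.0434 × 0.4419² = 0.04268.
D = q·S·CD = 2532 × 12.1 × 0.04268 = 1307 N

D = 1310 N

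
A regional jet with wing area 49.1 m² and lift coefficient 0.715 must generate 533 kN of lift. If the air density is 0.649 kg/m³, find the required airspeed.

v = 216 m/s

L = ½ρv²S·CL ⇒ v = √(2L/(ρ·S·CL))
v = √(2 × 5.33×10^5 / (0.649 × 49.1 × 0.715)) = √46790 = 216 m/s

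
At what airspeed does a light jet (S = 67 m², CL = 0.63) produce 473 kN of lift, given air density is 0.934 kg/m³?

v = 155 m/s

L = ½ρv²S·CL ⇒ v = √(2L/(ρ·S·CL))
v = √(2 × 4.73×10^5 / (0.934 × 67 × 0.63)) = √24000 = 155 m/s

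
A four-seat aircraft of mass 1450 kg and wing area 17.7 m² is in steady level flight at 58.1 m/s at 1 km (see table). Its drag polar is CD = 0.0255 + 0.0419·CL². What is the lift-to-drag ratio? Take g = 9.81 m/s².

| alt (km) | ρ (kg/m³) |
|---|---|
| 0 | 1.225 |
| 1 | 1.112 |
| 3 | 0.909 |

At 1 km, from the table: ρ = 1.112 kg/m³.
Level flight ⇒ L = W = m·g = 1450 × 9.81 = 14224 N.
q = ½ρv² = ½ × 1.112 × 58.1² = 1877 Pa.
Required CL = L/(qS) = 14224/(1877·17.7) = 0.4282.
CD = 0.0255 + 0.0419 × 0.4282² = 0.03318.
L/D = CL/CD = 0.4282 / 0.03318 = 12.9

L/D = 12.9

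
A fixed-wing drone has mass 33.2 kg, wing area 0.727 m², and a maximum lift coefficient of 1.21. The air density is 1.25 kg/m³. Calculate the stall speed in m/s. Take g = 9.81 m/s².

At stall, lift equals weight: L = W = m·g = 33.2 × 9.81 = 325.7 N.
From L = ½ρV²S·CL,max = W: V_stall = √(2W/(ρSCL,max)) = √(2·325.7/(1.25·0.727·1.21))
V_stall = √592.4 = 24.3 m/s

V_stall = 24.3 m/s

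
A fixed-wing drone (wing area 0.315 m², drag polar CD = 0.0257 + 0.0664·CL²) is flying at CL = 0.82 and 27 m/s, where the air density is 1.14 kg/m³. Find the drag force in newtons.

CD = 0.0257 + 0.0664 × 0.82² = 0.07035
D = ½ρv²S·CD = ½ × 1.14 × 27² × 0.315 × 0.07035 = 9.21 N

D = 9.21 N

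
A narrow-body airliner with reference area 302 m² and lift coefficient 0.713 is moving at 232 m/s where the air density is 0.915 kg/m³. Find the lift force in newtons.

L = 5.3×10^6 N

L = ½ρv²S·CL = ½ × 0.915 × 232² × 302 × 0.713 = 5.3×10^6 N ≈ 5300 kN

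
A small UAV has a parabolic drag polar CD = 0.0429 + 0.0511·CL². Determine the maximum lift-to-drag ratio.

(L/D)max = 10.7

For CD = CD0 + K·CL², (L/D)max occurs at CL* = √(CD0/K) and equals 1/(2√(K·CD0)).
(L/D)max = 1/(2√(0.0511 × 0.0429)) = 1/(2 × 0.04682) = 10.7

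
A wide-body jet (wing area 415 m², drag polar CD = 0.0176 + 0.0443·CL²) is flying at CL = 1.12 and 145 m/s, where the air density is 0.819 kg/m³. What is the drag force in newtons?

CD = 0.0176 + 0.0443 × 1.12² = 0.07317
D = ½ρv²S·CD = ½ × 0.819 × 145² × 415 × 0.07317 = 2.61×10^5 N

D = 2.61×10^5 N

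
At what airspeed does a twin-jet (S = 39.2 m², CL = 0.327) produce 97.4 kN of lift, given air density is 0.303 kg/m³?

L = ½ρv²S·CL ⇒ v = √(2L/(ρ·S·CL))
v = √(2 × 97400 / (0.303 × 39.2 × 0.327)) = √50150 = 224 m/s

v = 224 m/s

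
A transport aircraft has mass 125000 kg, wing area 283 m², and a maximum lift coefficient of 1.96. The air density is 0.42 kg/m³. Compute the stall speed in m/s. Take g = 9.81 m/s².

V_stall = 103 m/s

Stall occurs when L = W at CL,max. W = mg = 125000 × 9.81 = 1.226×10^6 N.
From L = ½ρV²S·CL,max = W: V_stall = √(2W/(ρSCL,max)) = √(2·1.226×10^6/(0.42·283·1.96))
V_stall = √10530 = 103 m/s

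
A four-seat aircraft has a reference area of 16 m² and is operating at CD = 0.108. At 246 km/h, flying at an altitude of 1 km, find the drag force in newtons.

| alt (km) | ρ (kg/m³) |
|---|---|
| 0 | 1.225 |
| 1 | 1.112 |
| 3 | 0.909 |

D = 4490 N

At 1 km, from the table: ρ = 1.112 kg/m³.
Convert speed: v = 246 km/h ÷ 3.6 = 68.33 m/s.
D = ½ρv²S·CD = ½ × 1.112 × 68.33² × 16 × 0.108 = 4490 N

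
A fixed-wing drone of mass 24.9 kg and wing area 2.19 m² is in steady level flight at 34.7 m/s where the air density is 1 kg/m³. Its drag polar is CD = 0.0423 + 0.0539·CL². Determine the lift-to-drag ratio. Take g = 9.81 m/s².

L/D = 4.2

Weight W = mg = 24.9 × 9.81 = 244.27 N; in level flight L = W.
q = ½ρv² = ½ × 1 × 34.7² = 602 Pa.
CL = W/(q·S) = 244.27 / (602 × 2.19) = 0.1853.
CD = 0.0423 + 0.0539 × 0.1853² = 0.04415.
L/D = CL/CD = 0.1853 / 0.04415 = 4.2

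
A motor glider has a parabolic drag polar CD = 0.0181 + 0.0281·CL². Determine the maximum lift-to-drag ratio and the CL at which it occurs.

For CD = CD0 + K·CL², (L/D)max occurs at CL* = √(CD0/K) and equals 1/(2√(K·CD0)).
(L/D)max = 1/(2√(0.0281 × 0.0181)) = 1/(2 × 0.02255) = 22.2
CL* = √(0.0181/0.0281) = 0.803

(L/D)max = 22.2, at CL = 0.803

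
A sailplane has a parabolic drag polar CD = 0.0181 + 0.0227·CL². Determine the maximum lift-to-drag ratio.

For CD = CD0 + K·CL², (L/D)max occurs at CL* = √(CD0/K) and equals 1/(2√(K·CD0)).
(L/D)max = 1/(2√(0.0227 × 0.0181)) = 1/(2 × 0.02027) = 24.7

(L/D)max = 24.7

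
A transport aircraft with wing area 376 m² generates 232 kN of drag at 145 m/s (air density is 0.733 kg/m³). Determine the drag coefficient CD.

From D = ½ρv²S·CD, rearranging gives CD = 2D/(ρv²S).
CD = 2 × 2.32×10^5 / (0.733 × 145² × 376) = 0.0801

CD = 0.0801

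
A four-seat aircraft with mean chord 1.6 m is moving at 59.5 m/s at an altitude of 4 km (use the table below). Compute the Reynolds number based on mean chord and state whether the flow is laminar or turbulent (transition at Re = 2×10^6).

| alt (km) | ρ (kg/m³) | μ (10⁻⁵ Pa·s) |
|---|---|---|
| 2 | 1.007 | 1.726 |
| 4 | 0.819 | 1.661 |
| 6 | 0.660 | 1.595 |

At 4 km, from the table: ρ = 0.819 kg/m³, μ = 1.661×10⁻⁵ Pa·s.
Re = ρ·v·c/μ = 0.819 × 59.5 × 1.6 / (1.661×10⁻⁵) = 4.69×10^6
Since 4.69×10^6 > 2×10^6, the flow is turbulent.

Re = 4.69×10^6 (turbulent)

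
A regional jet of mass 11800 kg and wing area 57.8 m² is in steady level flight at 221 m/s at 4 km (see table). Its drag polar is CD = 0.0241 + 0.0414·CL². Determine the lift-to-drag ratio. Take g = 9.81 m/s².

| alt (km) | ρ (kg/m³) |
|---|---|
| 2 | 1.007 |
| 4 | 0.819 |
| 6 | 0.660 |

L/D = 4.08

At 4 km, from the table: ρ = 0.819 kg/m³.
In steady level flight, lift balances weight: W = mg = 11800 × 9.81 = 1.1576×10^5 N.
Dynamic pressure q = 0.5 × 0.819 × 221² = 20000 Pa.
Required CL = L/(qS) = 1.1576×10^5/(20000·57.8) = 0.1001.
CD = 0.0241 + 0.0414 × 0.1001² = 0.02452.
L/D = CL/CD = 0.1001 / 0.02452 = 4.08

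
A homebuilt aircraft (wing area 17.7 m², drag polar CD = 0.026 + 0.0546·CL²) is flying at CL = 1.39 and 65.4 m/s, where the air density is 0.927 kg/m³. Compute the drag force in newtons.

CD = 0.026 + 0.0546 × 1.39² = 0.1315
D = ½ρv²S·CD = ½ × 0.927 × 65.4² × 17.7 × 0.1315 = 4610 N

D = 4610 N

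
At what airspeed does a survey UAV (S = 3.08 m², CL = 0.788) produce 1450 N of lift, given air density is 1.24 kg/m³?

L = ½ρv²S·CL ⇒ v = √(2L/(ρ·S·CL))
v = √(2 × 1450 / (1.24 × 3.08 × 0.788)) = √963.6 = 31 m/s

v = 31 m/s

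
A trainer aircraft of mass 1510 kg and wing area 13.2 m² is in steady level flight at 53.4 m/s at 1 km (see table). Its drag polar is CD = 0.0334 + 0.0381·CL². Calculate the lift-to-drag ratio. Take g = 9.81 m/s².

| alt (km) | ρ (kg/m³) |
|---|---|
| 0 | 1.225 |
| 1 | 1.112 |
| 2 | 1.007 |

L/D = 13.5

At 1 km, from the table: ρ = 1.112 kg/m³.
In steady level flight, lift balances weight: W = mg = 1510 × 9.81 = 14813 N.
q = ½ρv² = ½ × 1.112 × 53.4² = 1585 Pa.
Required CL = L/(qS) = 14813/(1585·13.2) = 0.7078.
CD = 0.0334 + 0.0381 × 0.7078² = 0.05249.
L/D = CL/CD = 0.7078 / 0.05249 = 13.5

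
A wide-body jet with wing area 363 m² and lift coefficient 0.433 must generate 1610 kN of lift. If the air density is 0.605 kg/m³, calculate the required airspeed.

v = 184 m/s

L = ½ρv²S·CL ⇒ v = √(2L/(ρ·S·CL))
v = √(2 × 1.61×10^6 / (0.605 × 363 × 0.433)) = √33860 = 184 m/s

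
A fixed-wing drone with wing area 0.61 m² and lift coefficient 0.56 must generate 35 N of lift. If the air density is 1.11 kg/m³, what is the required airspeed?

L = ½ρv²S·CL ⇒ v = √(2L/(ρ·S·CL))
v = √(2 × 35 / (1.11 × 0.61 × 0.56)) = √184.6 = 13.6 m/s

v = 13.6 m/s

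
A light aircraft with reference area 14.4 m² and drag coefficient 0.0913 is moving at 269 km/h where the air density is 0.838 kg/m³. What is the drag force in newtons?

Convert speed: v = 269 km/h ÷ 3.6 = 74.72 m/s.
Dynamic pressure q = ½ρv² = ½ × 0.838 × 74.72² = 2339 Pa.
D = q·S·CD = 2339 × 14.4 × 0.0913 = 3080 N

D = 3080 N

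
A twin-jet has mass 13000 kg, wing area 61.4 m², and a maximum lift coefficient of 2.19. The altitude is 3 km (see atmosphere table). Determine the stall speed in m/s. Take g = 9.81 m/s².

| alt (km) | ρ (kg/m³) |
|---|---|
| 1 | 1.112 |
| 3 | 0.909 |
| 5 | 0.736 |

V_stall = 45.7 m/s

At 3 km, from the table: ρ = 0.909 kg/m³.
Weight W = mg = 13000 × 9.81 = 1.275×10^5 N.
V_stall = √(2W/(ρ·S·CL,max)) = √(2 × 1.275×10^5 / (0.909 × 61.4 × 2.19))
V_stall = √2087 = 45.7 m/s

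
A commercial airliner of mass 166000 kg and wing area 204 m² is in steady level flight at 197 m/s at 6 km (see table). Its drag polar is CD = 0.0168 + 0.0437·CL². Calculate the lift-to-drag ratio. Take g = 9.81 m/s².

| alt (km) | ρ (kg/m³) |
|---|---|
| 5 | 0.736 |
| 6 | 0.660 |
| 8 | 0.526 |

At 6 km, from the table: ρ = 0.660 kg/m³.
Level flight ⇒ L = W = m·g = 166000 × 9.81 = 1.6285×10^6 N.
Dynamic pressure q = 0.5 × 0.66 × 197² = 12810 Pa.
Required CL = L/(qS) = 1.6285×10^6/(12810·204) = 0.6233.
CD = 0.0168 + 0.0437 × 0.6233² = 0.03378.
L/D = CL/CD = 0.6233 / 0.03378 = 18.5

L/D = 18.5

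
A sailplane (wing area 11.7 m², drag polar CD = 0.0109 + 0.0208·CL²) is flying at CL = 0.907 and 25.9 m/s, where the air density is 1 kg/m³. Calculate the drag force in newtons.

D = 110 N

CD = 0.0109 + 0.0208 × 0.907² = 0.02801
D = ½ρv²S·CD = ½ × 1 × 25.9² × 11.7 × 0.02801 = 110 N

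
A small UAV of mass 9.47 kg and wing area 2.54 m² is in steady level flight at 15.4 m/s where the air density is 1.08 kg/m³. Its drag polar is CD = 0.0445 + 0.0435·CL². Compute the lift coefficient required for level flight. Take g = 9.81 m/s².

Weight W = mg = 9.47 × 9.81 = 92.901 N; in level flight L = W.
Dynamic pressure q = 0.5 × 1.08 × 15.4² = 128.1 Pa.
CL = W/(q·S) = 92.901 / (128.1 × 2.54) = 0.2856.

CL = 0.286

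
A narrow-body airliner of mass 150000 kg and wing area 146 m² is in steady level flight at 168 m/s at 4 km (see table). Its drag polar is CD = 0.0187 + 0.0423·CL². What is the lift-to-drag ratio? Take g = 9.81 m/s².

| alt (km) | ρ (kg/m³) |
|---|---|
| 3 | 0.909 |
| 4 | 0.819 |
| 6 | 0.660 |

L/D = 17.1

At 4 km, from the table: ρ = 0.819 kg/m³.
In steady level flight, lift balances weight: W = mg = 150000 × 9.81 = 1.4715×10^6 N.
Dynamic pressure q = 0.5 × 0.819 × 168² = 11560 Pa.
Required CL = L/(qS) = 1.4715×10^6/(11560·146) = 0.872.
CD = 0.0187 + 0.0423 × 0.872² = 0.05087.
L/D = CL/CD = 0.872 / 0.05087 = 17.1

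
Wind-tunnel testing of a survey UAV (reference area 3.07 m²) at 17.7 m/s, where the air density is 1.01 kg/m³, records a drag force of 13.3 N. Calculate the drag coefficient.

From D = ½ρv²S·CD, rearranging gives CD = 2D/(ρv²S).
CD = 2 × 13.3 / (1.01 × 17.7² × 3.07) = 0.0274

CD = 0.0274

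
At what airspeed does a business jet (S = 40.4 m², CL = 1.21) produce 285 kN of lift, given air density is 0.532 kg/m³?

L = ½ρv²S·CL ⇒ v = √(2L/(ρ·S·CL))
v = √(2 × 2.85×10^5 / (0.532 × 40.4 × 1.21)) = √21920 = 148 m/s

v = 148 m/s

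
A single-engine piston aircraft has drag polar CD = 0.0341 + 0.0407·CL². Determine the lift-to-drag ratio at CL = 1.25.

CD = 0.0341 + 0.0407 × 1.25² = 0.09769
L/D = CL/CD = 1.25 / 0.09769 = 12.8

L/D = 12.8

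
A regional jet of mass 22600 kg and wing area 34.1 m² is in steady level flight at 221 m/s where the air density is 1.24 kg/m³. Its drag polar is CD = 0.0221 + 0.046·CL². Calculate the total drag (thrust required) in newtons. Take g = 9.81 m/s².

D = 25000 N

Level flight ⇒ L = W = m·g = 22600 × 9.81 = 2.2171×10^5 N.
Dynamic pressure q = 0.5 × 1.24 × 221² = 30280 Pa.
Required CL = L/(qS) = 2.2171×10^5/(30280·34.1) = 0.2147.
CD = 0.0221 + 0.046 × 0.2147² = 0.02422.
D = q·S·CD = 30280 × 34.1 × 0.02422 = 25010 N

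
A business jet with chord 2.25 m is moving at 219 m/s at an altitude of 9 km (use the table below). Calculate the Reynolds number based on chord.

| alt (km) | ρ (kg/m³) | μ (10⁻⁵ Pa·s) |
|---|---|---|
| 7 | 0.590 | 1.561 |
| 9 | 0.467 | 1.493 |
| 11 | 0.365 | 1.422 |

Re = 1.54×10^7

At 9 km, from the table: ρ = 0.467 kg/m³, μ = 1.493×10⁻⁵ Pa·s.
Re = ρ·v·c/μ = 0.467 × 219 × 2.25 / (1.493×10⁻⁵) = 1.54×10^7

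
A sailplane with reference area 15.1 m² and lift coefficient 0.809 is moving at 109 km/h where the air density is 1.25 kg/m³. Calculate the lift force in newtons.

L = 7000 N

Convert speed: v = 109 km/h ÷ 3.6 = 30.28 m/s.
Dynamic pressure q = ½ρv² = ½ × 1.25 × 30.28² = 573 Pa.
L = q·S·CL = 573 × 15.1 × 0.809 = 7000 N ≈ 7 kN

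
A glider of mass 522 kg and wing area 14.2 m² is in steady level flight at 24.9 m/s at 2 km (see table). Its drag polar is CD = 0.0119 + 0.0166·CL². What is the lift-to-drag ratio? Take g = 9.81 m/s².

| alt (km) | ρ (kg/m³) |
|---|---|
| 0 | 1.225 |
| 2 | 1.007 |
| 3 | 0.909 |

At 2 km, from the table: ρ = 1.007 kg/m³.
Level flight ⇒ L = W = m·g = 522 × 9.81 = 5120.8 N.
q = ½ρv² = ½ × 1.007 × 24.9² = 312.2 Pa.
CL = 2W/(ρv²S) = 2×5120.8/(1.007×24.9²×14.2) = 1.155.
CD = 0.0119 + 0.0166 × 1.155² = 0.03405.
L/D = CL/CD = 1.155 / 0.03405 = 33.9

L/D = 33.9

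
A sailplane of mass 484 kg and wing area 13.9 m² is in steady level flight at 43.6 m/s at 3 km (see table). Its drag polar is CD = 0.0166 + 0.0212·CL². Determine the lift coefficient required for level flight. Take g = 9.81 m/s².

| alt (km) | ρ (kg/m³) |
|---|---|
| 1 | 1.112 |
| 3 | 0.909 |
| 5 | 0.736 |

CL = 0.395

At 3 km, from the table: ρ = 0.909 kg/m³.
Weight W = mg = 484 × 9.81 = 4748 N; in level flight L = W.
q = ½ρv² = ½ × 0.909 × 43.6² = 864 Pa.
Required CL = L/(qS) = 4748/(864·13.9) = 0.3954.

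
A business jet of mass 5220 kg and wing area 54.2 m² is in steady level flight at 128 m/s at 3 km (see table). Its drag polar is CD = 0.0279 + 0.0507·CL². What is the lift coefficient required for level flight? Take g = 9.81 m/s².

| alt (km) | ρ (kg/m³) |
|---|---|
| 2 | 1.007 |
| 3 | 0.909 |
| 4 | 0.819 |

At 3 km, from the table: ρ = 0.909 kg/m³.
Weight W = mg = 5220 × 9.81 = 51208 N; in level flight L = W.
q = ½ρv² = ½ × 0.909 × 128² = 7447 Pa.
CL = 2W/(ρv²S) = 2×51208/(0.909×128²×54.2) = 0.1269.

CL = 0.127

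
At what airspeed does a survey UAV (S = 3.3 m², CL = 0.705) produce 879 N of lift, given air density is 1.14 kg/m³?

v = 25.7 m/s

L = ½ρv²S·CL ⇒ v = √(2L/(ρ·S·CL))
v = √(2 × 879 / (1.14 × 3.3 × 0.705)) = √662.8 = 25.7 m/s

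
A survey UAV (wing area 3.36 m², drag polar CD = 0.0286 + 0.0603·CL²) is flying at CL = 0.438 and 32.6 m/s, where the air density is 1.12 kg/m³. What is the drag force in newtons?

CD = 0.0286 + 0.0603 × 0.438² = 0.04017
D = ½ρv²S·CD = ½ × 1.12 × 32.6² × 3.36 × 0.04017 = 80.3 N

D = 80.3 N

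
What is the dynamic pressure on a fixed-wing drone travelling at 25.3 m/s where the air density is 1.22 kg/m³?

q = 390 Pa

q = ½ρv² = ½ × 1.22 × 25.3² = 390 Pa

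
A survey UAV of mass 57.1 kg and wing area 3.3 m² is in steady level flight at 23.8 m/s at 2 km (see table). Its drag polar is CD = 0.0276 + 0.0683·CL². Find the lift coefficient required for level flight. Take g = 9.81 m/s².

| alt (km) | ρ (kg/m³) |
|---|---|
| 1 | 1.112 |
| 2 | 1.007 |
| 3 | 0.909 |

CL = 0.595

At 2 km, from the table: ρ = 1.007 kg/m³.
Weight W = mg = 57.1 × 9.81 = 560.15 N; in level flight L = W.
Dynamic pressure q = 0.5 × 1.007 × 23.8² = 285.2 Pa.
CL = W/(q·S) = 560.15 / (285.2 × 3.3) = 0.5952.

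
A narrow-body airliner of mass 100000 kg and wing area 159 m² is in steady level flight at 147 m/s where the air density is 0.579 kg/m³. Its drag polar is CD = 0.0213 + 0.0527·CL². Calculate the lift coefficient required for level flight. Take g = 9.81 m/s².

CL = 0.986

Weight W = mg = 100000 × 9.81 = 9.81×10^5 N; in level flight L = W.
q = ½ρv² = ½ × 0.579 × 147² = 6256 Pa.
CL = W/(q·S) = 9.81×10^5 / (6256 × 159) = 0.9863.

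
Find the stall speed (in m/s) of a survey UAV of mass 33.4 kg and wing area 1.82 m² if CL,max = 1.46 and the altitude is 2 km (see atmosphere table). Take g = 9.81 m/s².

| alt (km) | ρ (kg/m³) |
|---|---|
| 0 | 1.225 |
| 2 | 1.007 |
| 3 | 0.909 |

At 2 km, from the table: ρ = 1.007 kg/m³.
Stall occurs when L = W at CL,max. W = mg = 33.4 × 9.81 = 327.7 N.
From L = ½ρV²S·CL,max = W: V_stall = √(2W/(ρSCL,max)) = √(2·327.7/(1.007·1.82·1.46))
V_stall = √244.9 = 15.6 m/s

V_stall = 15.6 m/s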